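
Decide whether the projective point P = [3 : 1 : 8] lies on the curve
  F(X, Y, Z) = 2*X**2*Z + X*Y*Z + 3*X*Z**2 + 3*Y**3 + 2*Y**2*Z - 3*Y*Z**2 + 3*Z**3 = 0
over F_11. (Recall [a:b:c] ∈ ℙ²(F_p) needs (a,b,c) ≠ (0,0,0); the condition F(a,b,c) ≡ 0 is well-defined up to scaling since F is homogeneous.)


F(3,1,8) ≡ 6 (mod 11); P is NOT on the curve.

Evaluate F(3, 1, 8) term-by-term (mod 11).
  2*X**2*Z ↦ 2·9·1·8 = 144
  X*Y*Z ↦ 1·3·1·8 = 24
  3*X*Z**2 ↦ 3·3·1·64 = 576
  3*Y**3 ↦ 3·1·1·1 = 3
  2*Y**2*Z ↦ 2·1·1·8 = 16
  -3*Y*Z**2 ↦ -3·1·1·64 = -192
  3*Z**3 ↦ 3·1·1·512 = 1536
Sum: F(3, 1, 8) = (144) + (24) + (576) + (3) + (16) + (-192) + (1536) = 2107.
Reducing mod 11: 2107 ≡ 6 (mod 11).
Since F(a, b, c) ≡ 6 ≠ 0 (mod 11), P does NOT lie on the curve.


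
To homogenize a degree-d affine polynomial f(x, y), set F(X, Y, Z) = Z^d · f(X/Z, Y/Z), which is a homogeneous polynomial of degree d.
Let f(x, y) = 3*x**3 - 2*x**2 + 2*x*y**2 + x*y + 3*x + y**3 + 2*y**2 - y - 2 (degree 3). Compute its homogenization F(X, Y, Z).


F(X, Y, Z) = 3*X**3 - 2*X**2*Z + 2*X*Y**2 + X*Y*Z + 3*X*Z**2 + Y**3 + 2*Y**2*Z - Y*Z**2 - 2*Z**3

deg(f) = 3.
Substitute x = X/Z, y = Y/Z into f, then multiply by Z^3.
  monomial 3·x^3·y^0 ↦ 3·X^3·Y^0·Z^0.
  monomial -2·x^2·y^0 ↦ -2·X^2·Y^0·Z^1.
  monomial 2·x^1·y^2 ↦ 2·X^1·Y^2·Z^0.
  monomial 1·x^1·y^1 ↦ 1·X^1·Y^1·Z^1.
  monomial 3·x^1·y^0 ↦ 3·X^1·Y^0·Z^2.
  monomial 1·x^0·y^3 ↦ 1·X^0·Y^3·Z^0.
  monomial 2·x^0·y^2 ↦ 2·X^0·Y^2·Z^1.
  monomial -1·x^0·y^1 ↦ -1·X^0·Y^1·Z^2.
  monomial -2·x^0·y^0 ↦ -2·X^0·Y^0·Z^3.
Collecting: F(X, Y, Z) = 3*X**3 - 2*X**2*Z + 2*X*Y**2 + X*Y*Z + 3*X*Z**2 + Y**3 + 2*Y**2*Z - Y*Z**2 - 2*Z**3.


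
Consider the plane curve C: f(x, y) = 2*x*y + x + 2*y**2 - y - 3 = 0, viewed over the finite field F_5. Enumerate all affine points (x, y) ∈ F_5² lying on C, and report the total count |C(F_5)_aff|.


Affine F_5-points: {(0, 4), (3, 0), (4, 1), (4, 3)}; count = 4.

For each of the 25 pairs (x, y) ∈ F_5², evaluate f(x, y) mod 5. Record the zeros.
  x = 0: [0↦2, 1↦3, 2↦3, 3↦2, 4↦0]  zeros at y ∈ {4}
  x = 1: [0↦3, 1↦1, 2↦3, 3↦4, 4↦4]  zeros at y ∈ ∅
  x = 2: [0↦4, 1↦4, 2↦3, 3↦1, 4↦3]  zeros at y ∈ ∅
  x = 3: [0↦0, 1↦2, 2↦3, 3↦3, 4↦2]  zeros at y ∈ {0}
  x = 4: [0↦1, 1↦0, 2↦3, 3↦0, 4↦1]  zeros at y ∈ {1, 3}
Collecting zeros: affine points = {(0, 4), (3, 0), (4, 1), (4, 3)}.
Total count |C(F_5)_aff| = 4.


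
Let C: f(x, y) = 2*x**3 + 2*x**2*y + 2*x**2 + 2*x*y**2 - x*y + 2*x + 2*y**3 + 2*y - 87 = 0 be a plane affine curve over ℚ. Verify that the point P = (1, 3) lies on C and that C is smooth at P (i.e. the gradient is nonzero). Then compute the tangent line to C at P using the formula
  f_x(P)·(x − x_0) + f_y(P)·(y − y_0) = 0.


Tangent line at P: 39*x + 69*y - 246 = 0.

Step 1: f(1, 3) = 0, so P lies on C.
Step 2: partial derivatives
  f_x(x, y) = 6*x**2 + 4*x*y + 4*x + 2*y**2 - y + 2, f_y(x, y) = 2*x**2 + 4*x*y - x + 6*y**2 + 2.
  f_x(P) = 39, f_y(P) = 69 (gradient nonzero, so P is smooth).
Step 3: tangent line at P: 39·(x − 1) + 69·(y − 3) = 0.
Expanding: 39*x + 69*y - 246 = 0.


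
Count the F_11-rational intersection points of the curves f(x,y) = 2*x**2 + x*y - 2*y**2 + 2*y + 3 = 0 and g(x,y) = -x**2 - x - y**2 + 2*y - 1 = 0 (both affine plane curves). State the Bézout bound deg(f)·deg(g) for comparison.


Common zeros: ∅; count = 0; Bézout bound = 4.

deg(f) = 2, deg(g) = 2, so Bézout bound = 4.
Scan x ∈ F_11. For each x, list the y ∈ F_11 with f(x, y) ≡ 0 and those with g(x, y) ≡ 0 (mod 11); the common zeros in that column are the intersection.
  x = 0: f ≡ 0 at y ∈ ∅; g ≡ 0 at y ∈ {1}; common: ∅.
  x = 1: f ≡ 0 at y ∈ {8, 10}; g ≡ 0 at y ∈ {4, 9}; common: ∅.
  x = 2: f ≡ 0 at y ∈ {0, 2}; g ≡ 0 at y ∈ {5, 8}; common: ∅.
  x = 3: f ≡ 0 at y ∈ ∅; g ≡ 0 at y ∈ ∅; common: ∅.
  x = 4: f ≡ 0 at y ∈ ∅; g ≡ 0 at y ∈ ∅; common: ∅.
  x = 5: f ≡ 0 at y ∈ {10}; g ≡ 0 at y ∈ {6, 7}; common: ∅.
  x = 6: f ≡ 0 at y ∈ {7, 8}; g ≡ 0 at y ∈ ∅; common: ∅.
  x = 7: f ≡ 0 at y ∈ {3, 7}; g ≡ 0 at y ∈ ∅; common: ∅.
  x = 8: f ≡ 0 at y ∈ {2, 3}; g ≡ 0 at y ∈ {5, 8}; common: ∅.
  x = 9: f ≡ 0 at y ∈ {0}; g ≡ 0 at y ∈ {4, 9}; common: ∅.
  x = 10: f ≡ 0 at y ∈ ∅; g ≡ 0 at y ∈ {1}; common: ∅.
Collecting: common zeros = ∅, so the count is 0.
Comparison with the Bézout bound: 0 ≤ 4 = deg(f)·deg(g), as expected for curves with no common component (the affine F_11-count falls short of the bound because intersections may lie at infinity, over extension fields, or carry multiplicity).


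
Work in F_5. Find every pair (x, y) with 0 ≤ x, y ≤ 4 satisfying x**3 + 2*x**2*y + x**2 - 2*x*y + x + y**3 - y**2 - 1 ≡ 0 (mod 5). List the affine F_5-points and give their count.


Affine F_5-points: {(1, 3), (1, 4), (2, 2), (3, 1), (4, 2)}; count = 5.

For each of the 25 pairs (x, y) ∈ F_5², evaluate f(x, y) mod 5. Record the zeros.
  x = 0: [0↦4, 1↦4, 2↦3, 3↦2, 4↦2]  zeros at y ∈ ∅
  x = 1: [0↦2, 1↦2, 2↦1, 3↦0, 4↦0]  zeros at y ∈ {3, 4}
  x = 2: [0↦3, 1↦2, 2↦0, 3↦3, 4↦2]  zeros at y ∈ {2}
  x = 3: [0↦3, 1↦0, 2↦1, 3↦2, 4↦4]  zeros at y ∈ {1}
  x = 4: [0↦3, 1↦2, 2↦0, 3↦3, 4↦2]  zeros at y ∈ {2}
Collecting zeros: affine points = {(1, 3), (1, 4), (2, 2), (3, 1), (4, 2)}.
Total count |C(F_5)_aff| = 5.


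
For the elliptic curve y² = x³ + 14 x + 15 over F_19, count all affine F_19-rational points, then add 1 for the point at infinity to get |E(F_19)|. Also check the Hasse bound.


Affine points = {(1, 7), (1, 12), (5, 1), (5, 18), (6, 7), (6, 12), (7, 0), (12, 7), (12, 12), (13, 0), (15, 3), (15, 16), (17, 6), (17, 13), (18, 0)}; affine count = 15; |E(F_19)| = 16.

Discriminant check: Δ ∝ 4a³ + 27b² = 4·14³ + 27·15² = 4·2744 + 27·225 ≡ 8 (mod 19). Nonzero ⇒ E is nonsingular.
For each x ∈ F_19, compute rhs = x³ + 14·x + 15 mod 19, then count y ∈ F_19 with y² ≡ rhs.
  x = 0: rhs = 15, matching y values: none (0 points).
  x = 1: rhs = 11, matching y values: 7, 12 (2 points).
  x = 2: rhs = 13, matching y values: none (0 points).
  x = 3: rhs = 8, matching y values: none (0 points).
  x = 4: rhs = 2, matching y values: none (0 points).
  x = 5: rhs = 1, matching y values: 1, 18 (2 points).
  x = 6: rhs = 11, matching y values: 7, 12 (2 points).
  x = 7: rhs = 0, matching y values: 0 (1 points).
  x = 8: rhs = 12, matching y values: none (0 points).
  x = 9: rhs = 15, matching y values: none (0 points).
  x = 10: rhs = 15, matching y values: none (0 points).
  x = 11: rhs = 18, matching y values: none (0 points).
  x = 12: rhs = 11, matching y values: 7, 12 (2 points).
  x = 13: rhs = 0, matching y values: 0 (1 points).
  x = 14: rhs = 10, matching y values: none (0 points).
  x = 15: rhs = 9, matching y values: 3, 16 (2 points).
  x = 16: rhs = 3, matching y values: none (0 points).
  x = 17: rhs = 17, matching y values: 6, 13 (2 points).
  x = 18: rhs = 0, matching y values: 0 (1 points).
Total affine count: 15.
Full point count |E(F_19)| = 15 + 1 = 16.
Hasse bound: |16 − (19+1)| = |-4| = 4 ≤ 2√19 ≈ 8.7178 ✓.


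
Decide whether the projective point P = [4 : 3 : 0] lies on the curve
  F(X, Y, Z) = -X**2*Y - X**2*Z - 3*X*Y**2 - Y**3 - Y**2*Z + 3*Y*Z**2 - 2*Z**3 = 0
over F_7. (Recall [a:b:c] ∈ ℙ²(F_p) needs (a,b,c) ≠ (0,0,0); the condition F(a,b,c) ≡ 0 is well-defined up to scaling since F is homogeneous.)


F(4,3,0) ≡ 6 (mod 7); P is NOT on the curve.

Evaluate F(4, 3, 0) term-by-term (mod 7).
  -X**2*Y ↦ -1·16·3·1 = -48
  -X**2*Z ↦ -1·16·1·0 = 0
  -3*X*Y**2 ↦ -3·4·9·1 = -108
  -Y**3 ↦ -1·1·27·1 = -27
  -Y**2*Z ↦ -1·1·9·0 = 0
  3*Y*Z**2 ↦ 3·1·3·0 = 0
  -2*Z**3 ↦ -2·1·1·0 = 0
Sum: F(4, 3, 0) = (-48) + (0) + (-108) + (-27) + (0) + (0) + (0) = -183.
Reducing mod 7: -183 ≡ 6 (mod 7).
Since F(a, b, c) ≡ 6 ≠ 0 (mod 7), P does NOT lie on the curve.


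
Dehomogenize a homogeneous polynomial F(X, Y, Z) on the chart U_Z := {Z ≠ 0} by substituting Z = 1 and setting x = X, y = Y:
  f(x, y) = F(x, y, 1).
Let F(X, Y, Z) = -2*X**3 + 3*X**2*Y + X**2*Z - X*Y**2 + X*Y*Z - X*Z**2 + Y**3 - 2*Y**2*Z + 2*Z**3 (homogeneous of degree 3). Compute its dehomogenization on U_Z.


f(x, y) = -2*x**3 + 3*x**2*y + x**2 - x*y**2 + x*y - x + y**3 - 2*y**2 + 2

On U_Z we set Z = 1. Each monomial c·X^i·Y^j·Z^k in F becomes c·x^i·y^j·1^k = c·x^i·y^j.
Substituting Z = 1: F(X, Y, 1) = -2*x**3 + 3*x**2*y + x**2 - x*y**2 + x*y - x + y**3 - 2*y**2 + 2.
Note: deg(f) ≤ deg(F) = 3; strict inequality happens when F is divisible by Z (lost terms).


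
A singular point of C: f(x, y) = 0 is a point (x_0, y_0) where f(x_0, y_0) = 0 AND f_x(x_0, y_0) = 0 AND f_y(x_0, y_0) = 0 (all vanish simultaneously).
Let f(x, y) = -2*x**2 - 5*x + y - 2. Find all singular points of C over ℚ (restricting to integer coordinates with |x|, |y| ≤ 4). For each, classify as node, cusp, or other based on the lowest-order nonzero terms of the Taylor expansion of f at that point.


No singular points in the scanned grid; C is smooth there.

Compute partial derivatives:
  f_x = -4*x - 5.
  f_y = 1.
f_y = 1 is a nonzero constant, so f_y never vanishes: no point (x, y) can satisfy f = f_x = f_y = 0. In particular no (x, y) ∈ {−4, ..., 4}² is singular; the curve is smooth.


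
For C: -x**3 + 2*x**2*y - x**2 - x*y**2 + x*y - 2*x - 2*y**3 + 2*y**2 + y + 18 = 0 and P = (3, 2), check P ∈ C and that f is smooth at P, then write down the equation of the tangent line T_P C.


Tangent line at P: -13*x - 6*y + 51 = 0.

Step 1: f(3, 2) = 0, so P lies on C.
Step 2: partial derivatives
  f_x(x, y) = -3*x**2 + 4*x*y - 2*x - y**2 + y - 2, f_y(x, y) = 2*x**2 - 2*x*y + x - 6*y**2 + 4*y + 1.
  f_x(P) = -13, f_y(P) = -6 (gradient nonzero, so P is smooth).
Step 3: tangent line at P: -13·(x − 3) + -6·(y − 2) = 0.
Expanding: -13*x - 6*y + 51 = 0.


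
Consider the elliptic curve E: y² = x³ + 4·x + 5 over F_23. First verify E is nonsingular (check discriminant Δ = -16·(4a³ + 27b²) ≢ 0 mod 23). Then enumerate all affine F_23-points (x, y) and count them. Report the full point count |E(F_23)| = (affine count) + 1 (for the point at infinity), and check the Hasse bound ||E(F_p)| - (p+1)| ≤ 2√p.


Affine points = {(4, 4), (4, 19), (5, 9), (5, 14), (7, 10), (7, 13), (11, 0), (13, 0), (15, 6), (15, 17), (16, 5), (16, 18), (17, 8), (17, 15), (20, 9), (20, 14), (21, 9), (21, 14), (22, 0)}; affine count = 19; |E(F_23)| = 20.

Discriminant check: Δ ∝ 4a³ + 27b² = 4·4³ + 27·5² = 4·64 + 27·25 ≡ 11 (mod 23). Nonzero ⇒ E is nonsingular.
For each x ∈ F_23, compute rhs = x³ + 4·x + 5 mod 23, then count y ∈ F_23 with y² ≡ rhs.
  x = 0: rhs = 5, matching y values: none (0 points).
  x = 1: rhs = 10, matching y values: none (0 points).
  x = 2: rhs = 21, matching y values: none (0 points).
  x = 3: rhs = 21, matching y values: none (0 points).
  x = 4: rhs = 16, matching y values: 4, 19 (2 points).
  x = 5: rhs = 12, matching y values: 9, 14 (2 points).
  x = 6: rhs = 15, matching y values: none (0 points).
  x = 7: rhs = 8, matching y values: 10, 13 (2 points).
  x = 8: rhs = 20, matching y values: none (0 points).
  x = 9: rhs = 11, matching y values: none (0 points).
  x = 10: rhs = 10, matching y values: none (0 points).
  x = 11: rhs = 0, matching y values: 0 (1 points).
  x = 12: rhs = 10, matching y values: none (0 points).
  x = 13: rhs = 0, matching y values: 0 (1 points).
  x = 14: rhs = 22, matching y values: none (0 points).
  x = 15: rhs = 13, matching y values: 6, 17 (2 points).
  x = 16: rhs = 2, matching y values: 5, 18 (2 points).
  x = 17: rhs = 18, matching y values: 8, 15 (2 points).
  x = 18: rhs = 21, matching y values: none (0 points).
  x = 19: rhs = 17, matching y values: none (0 points).
  x = 20: rhs = 12, matching y values: 9, 14 (2 points).
  x = 21: rhs = 12, matching y values: 9, 14 (2 points).
  x = 22: rhs = 0, matching y values: 0 (1 points).
Total affine count: 19.
Full point count |E(F_23)| = 19 + 1 = 20.
Hasse bound: |20 − (23+1)| = |-4| = 4 ≤ 2√23 ≈ 9.5917 ✓.


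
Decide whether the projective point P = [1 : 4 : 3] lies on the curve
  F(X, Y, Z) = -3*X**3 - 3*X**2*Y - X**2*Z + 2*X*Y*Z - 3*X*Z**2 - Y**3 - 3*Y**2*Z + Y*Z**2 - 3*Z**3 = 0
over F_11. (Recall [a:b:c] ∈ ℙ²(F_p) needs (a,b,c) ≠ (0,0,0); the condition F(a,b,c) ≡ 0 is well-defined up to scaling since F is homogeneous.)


F(1,4,3) ≡ 1 (mod 11); P is NOT on the curve.

Evaluate F(1, 4, 3) term-by-term (mod 11).
  -3*X**3 ↦ -3·1·1·1 = -3
  -3*X**2*Y ↦ -3·1·4·1 = -12
  -X**2*Z ↦ -1·1·1·3 = -3
  2*X*Y*Z ↦ 2·1·4·3 = 24
  -3*X*Z**2 ↦ -3·1·1·9 = -27
  -Y**3 ↦ -1·1·64·1 = -64
  -3*Y**2*Z ↦ -3·1·16·3 = -144
  Y*Z**2 ↦ 1·1·4·9 = 36
  -3*Z**3 ↦ -3·1·1·27 = -81
Sum: F(1, 4, 3) = (-3) + (-12) + (-3) + (24) + (-27) + (-64) + (-144) + (36) + (-81) = -274.
Reducing mod 11: -274 ≡ 1 (mod 11).
Since F(a, b, c) ≡ 1 ≠ 0 (mod 11), P does NOT lie on the curve.


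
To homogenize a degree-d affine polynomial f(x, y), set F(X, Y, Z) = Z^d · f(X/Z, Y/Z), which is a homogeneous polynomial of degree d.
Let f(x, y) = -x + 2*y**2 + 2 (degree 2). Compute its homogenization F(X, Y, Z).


F(X, Y, Z) = -X*Z + 2*Y**2 + 2*Z**2

deg(f) = 2.
Substitute x = X/Z, y = Y/Z into f, then multiply by Z^2.
  monomial -1·x^1·y^0 ↦ -1·X^1·Y^0·Z^1.
  monomial 2·x^0·y^2 ↦ 2·X^0·Y^2·Z^0.
  monomial 2·x^0·y^0 ↦ 2·X^0·Y^0·Z^2.
Collecting: F(X, Y, Z) = -X*Z + 2*Y**2 + 2*Z**2.


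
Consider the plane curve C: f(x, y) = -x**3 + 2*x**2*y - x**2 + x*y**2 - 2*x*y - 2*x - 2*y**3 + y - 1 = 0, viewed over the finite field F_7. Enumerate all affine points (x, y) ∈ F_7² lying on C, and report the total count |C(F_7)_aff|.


Affine F_7-points: {(0, 6), (3, 2), (5, 0)}; count = 3.

For each of the 49 pairs (x, y) ∈ F_7², evaluate f(x, y) mod 7. Record the zeros.
  x = 0: [0↦6, 1↦5, 2↦6, 3↦4, 4↦1, 5↦6, 6↦0]  zeros at y ∈ {6}
  x = 1: [0↦2, 1↦2, 2↦6, 3↦2, 4↦6, 5↦6, 6↦4]  zeros at y ∈ ∅
  x = 2: [0↦4, 1↦2, 2↦6, 3↦4, 4↦5, 5↦4, 6↦3]  zeros at y ∈ ∅
  x = 3: [0↦6, 1↦6, 2↦0, 3↦4, 4↦6, 5↦1, 6↦5]  zeros at y ∈ {2}
  x = 4: [0↦2, 1↦1, 2↦3, 3↦3, 4↦3, 5↦5, 6↦4]  zeros at y ∈ ∅
  x = 5: [0↦0, 1↦2, 2↦2, 3↦2, 4↦4, 5↦3, 6↦1]  zeros at y ∈ {0}
  x = 6: [0↦1, 1↦3, 2↦5, 3↦2, 4↦3, 5↦3, 6↦4]  zeros at y ∈ ∅
Collecting zeros: affine points = {(0, 6), (3, 2), (5, 0)}.
Total count |C(F_7)_aff| = 3.


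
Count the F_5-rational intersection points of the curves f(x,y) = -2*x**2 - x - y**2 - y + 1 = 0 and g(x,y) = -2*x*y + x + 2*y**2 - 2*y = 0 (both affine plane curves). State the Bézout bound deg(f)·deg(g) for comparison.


Common zeros: ∅; count = 0; Bézout bound = 4.

deg(f) = 2, deg(g) = 2, so Bézout bound = 4.
Scan x ∈ F_5. For each x, list the y ∈ F_5 with f(x, y) ≡ 0 and those with g(x, y) ≡ 0 (mod 5); the common zeros in that column are the intersection.
  x = 0: f ≡ 0 at y ∈ {2}; g ≡ 0 at y ∈ {0, 1}; common: ∅.
  x = 1: f ≡ 0 at y ∈ ∅; g ≡ 0 at y ∈ ∅; common: ∅.
  x = 2: f ≡ 0 at y ∈ {2}; g ≡ 0 at y ∈ {4}; common: ∅.
  x = 3: f ≡ 0 at y ∈ {0, 4}; g ≡ 0 at y ∈ {2}; common: ∅.
  x = 4: f ≡ 0 at y ∈ {0, 4}; g ≡ 0 at y ∈ ∅; common: ∅.
Collecting: common zeros = ∅, so the count is 0.
Comparison with the Bézout bound: 0 ≤ 4 = deg(f)·deg(g), as expected for curves with no common component (the affine F_5-count falls short of the bound because intersections may lie at infinity, over extension fields, or carry multiplicity).


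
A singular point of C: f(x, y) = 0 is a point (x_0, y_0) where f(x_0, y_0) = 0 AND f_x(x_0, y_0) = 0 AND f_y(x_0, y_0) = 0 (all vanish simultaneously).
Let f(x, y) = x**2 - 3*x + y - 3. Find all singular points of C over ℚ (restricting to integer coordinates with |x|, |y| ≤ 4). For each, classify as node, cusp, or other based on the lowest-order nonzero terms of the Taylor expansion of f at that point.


No singular points in the scanned grid; C is smooth there.

Compute partial derivatives:
  f_x = 2*x - 3.
  f_y = 1.
f_y = 1 is a nonzero constant, so f_y never vanishes: no point (x, y) can satisfy f = f_x = f_y = 0. In particular no (x, y) ∈ {−4, ..., 4}² is singular; the curve is smooth.


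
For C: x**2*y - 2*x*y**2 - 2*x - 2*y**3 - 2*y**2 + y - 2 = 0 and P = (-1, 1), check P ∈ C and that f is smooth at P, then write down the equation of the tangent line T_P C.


Tangent line at P: -6*x - 4*y - 2 = 0.

Step 1: f(-1, 1) = 0, so P lies on C.
Step 2: partial derivatives
  f_x(x, y) = 2*x*y - 2*y**2 - 2, f_y(x, y) = x**2 - 4*x*y - 6*y**2 - 4*y + 1.
  f_x(P) = -6, f_y(P) = -4 (gradient nonzero, so P is smooth).
Step 3: tangent line at P: -6·(x − -1) + -4·(y − 1) = 0.
Expanding: -6*x - 4*y - 2 = 0.


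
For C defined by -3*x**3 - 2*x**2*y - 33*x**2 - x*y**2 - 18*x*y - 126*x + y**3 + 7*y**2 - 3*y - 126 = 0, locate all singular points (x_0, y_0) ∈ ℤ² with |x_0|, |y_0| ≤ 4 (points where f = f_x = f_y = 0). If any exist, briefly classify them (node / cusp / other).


Singular points: {(-3, -3)}; classification: cusp.

Compute partial derivatives:
  f_x = -9*x**2 - 4*x*y - 66*x - y**2 - 18*y - 126.
  f_y = -2*x**2 - 2*x*y - 18*x + 3*y**2 + 14*y - 3.
Scan x_0 ∈ {−4, ..., 4}. For each x_0, f_y(x_0, y) is a polynomial in y; find its integer roots y ∈ {−4, ..., 4}, then test f_x and f at those candidates.
  x = -4: f_y(-4, y) = 3*y**2 + 22*y + 37; no integer root y with |y| ≤ 4.
  x = -3: f_y(-3, y) = 3*y**2 + 20*y + 33; vanishes at y ∈ {-3}. (-3, -3): f_x = 0, f = 0 — SINGULAR.
  x = -2: f_y(-2, y) = 3*y**2 + 18*y + 25; no integer root y with |y| ≤ 4.
  x = -1: f_y(-1, y) = 3*y**2 + 16*y + 13; vanishes at y ∈ {-1}. (-1, -1): f_x = -56 ≠ 0.
  x = 0: f_y(0, y) = 3*y**2 + 14*y - 3; no integer root y with |y| ≤ 4.
  x = 1: f_y(1, y) = 3*y**2 + 12*y - 23; no integer root y with |y| ≤ 4.
  x = 2: f_y(2, y) = 3*y**2 + 10*y - 47; no integer root y with |y| ≤ 4.
  x = 3: f_y(3, y) = 3*y**2 + 8*y - 75; no integer root y with |y| ≤ 4.
  x = 4: f_y(4, y) = 3*y**2 + 6*y - 107; no integer root y with |y| ≤ 4.
Only singular point on the grid: (-3, -3).
Classify: substitute x = -3 + u, y = -3 + v and expand: f = -3*u**3 - 2*u**2*v - u*v**2 + v**3 + v**2.
No constant or linear terms (consistent with a singular point). Quadratic part: v**2. Cubic part: -3*u**3 - 2*u**2*v - u*v**2 + v**3.
The quadratic part v**2 is a perfect square, so there is a single (double) tangent line v = 0, i.e. y = -3. Restricting the cubic part to that line (v = 0) leaves -3*u**3 ≠ 0, so f is not divisible by v and the branch is v² ≈ 3*u**3 to lowest order — this is a cusp.
Classification: cusp.


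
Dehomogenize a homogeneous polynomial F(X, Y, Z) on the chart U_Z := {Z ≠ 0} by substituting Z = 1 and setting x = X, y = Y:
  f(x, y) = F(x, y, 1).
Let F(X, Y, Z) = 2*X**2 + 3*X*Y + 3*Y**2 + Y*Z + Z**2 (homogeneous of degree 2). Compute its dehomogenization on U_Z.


f(x, y) = 2*x**2 + 3*x*y + 3*y**2 + y + 1

On U_Z we set Z = 1. Each monomial c·X^i·Y^j·Z^k in F becomes c·x^i·y^j·1^k = c·x^i·y^j.
Substituting Z = 1: F(X, Y, 1) = 2*x**2 + 3*x*y + 3*y**2 + y + 1.
Note: deg(f) ≤ deg(F) = 2; strict inequality happens when F is divisible by Z (lost terms).


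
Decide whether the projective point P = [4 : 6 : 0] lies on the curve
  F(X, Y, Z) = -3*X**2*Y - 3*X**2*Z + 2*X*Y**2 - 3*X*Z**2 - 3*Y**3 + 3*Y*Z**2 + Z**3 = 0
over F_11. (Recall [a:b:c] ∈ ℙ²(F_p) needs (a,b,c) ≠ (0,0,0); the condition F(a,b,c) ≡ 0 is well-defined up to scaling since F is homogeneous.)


F(4,6,0) ≡ 1 (mod 11); P is NOT on the curve.

Evaluate F(4, 6, 0) term-by-term (mod 11).
  -3*X**2*Y ↦ -3·16·6·1 = -288
  -3*X**2*Z ↦ -3·16·1·0 = 0
  2*X*Y**2 ↦ 2·4·36·1 = 288
  -3*X*Z**2 ↦ -3·4·1·0 = 0
  -3*Y**3 ↦ -3·1·216·1 = -648
  3*Y*Z**2 ↦ 3·1·6·0 = 0
  Z**3 ↦ 1·1·1·0 = 0
Sum: F(4, 6, 0) = (-288) + (0) + (288) + (0) + (-648) + (0) + (0) = -648.
Reducing mod 11: -648 ≡ 1 (mod 11).
Since F(a, b, c) ≡ 1 ≠ 0 (mod 11), P does NOT lie on the curve.


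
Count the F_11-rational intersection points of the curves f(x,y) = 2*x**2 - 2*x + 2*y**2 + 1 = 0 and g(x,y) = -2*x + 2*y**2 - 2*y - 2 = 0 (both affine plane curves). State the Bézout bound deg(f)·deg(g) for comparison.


Common zeros: {(0, 4)}; count = 1; Bézout bound = 4.

deg(f) = 2, deg(g) = 2, so Bézout bound = 4.
Scan x ∈ F_11. For each x, list the y ∈ F_11 with f(x, y) ≡ 0 and those with g(x, y) ≡ 0 (mod 11); the common zeros in that column are the intersection.
  x = 0: f ≡ 0 at y ∈ {4, 7}; g ≡ 0 at y ∈ {4, 8}; common: {4}.
  x = 1: f ≡ 0 at y ∈ {4, 7}; g ≡ 0 at y ∈ {2, 10}; common: ∅.
  x = 2: f ≡ 0 at y ∈ {5, 6}; g ≡ 0 at y ∈ ∅; common: ∅.
  x = 3: f ≡ 0 at y ∈ ∅; g ≡ 0 at y ∈ ∅; common: ∅.
  x = 4: f ≡ 0 at y ∈ {2, 9}; g ≡ 0 at y ∈ ∅; common: ∅.
  x = 5: f ≡ 0 at y ∈ ∅; g ≡ 0 at y ∈ {3, 9}; common: ∅.
  x = 6: f ≡ 0 at y ∈ ∅; g ≡ 0 at y ∈ ∅; common: ∅.
  x = 7: f ≡ 0 at y ∈ ∅; g ≡ 0 at y ∈ {6}; common: ∅.
  x = 8: f ≡ 0 at y ∈ {2, 9}; g ≡ 0 at y ∈ {5, 7}; common: ∅.
  x = 9: f ≡ 0 at y ∈ ∅; g ≡ 0 at y ∈ ∅; common: ∅.
  x = 10: f ≡ 0 at y ∈ {5, 6}; g ≡ 0 at y ∈ {0, 1}; common: ∅.
Collecting: common zeros = {(0, 4)}, so the count is 1.
Comparison with the Bézout bound: 1 ≤ 4 = deg(f)·deg(g), as expected for curves with no common component (the affine F_11-count falls short of the bound because intersections may lie at infinity, over extension fields, or carry multiplicity).


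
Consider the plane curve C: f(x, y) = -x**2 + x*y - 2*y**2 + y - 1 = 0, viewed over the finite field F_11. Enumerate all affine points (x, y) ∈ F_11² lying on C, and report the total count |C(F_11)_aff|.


Affine F_11-points: {(0, 8), (0, 9), (5, 1), (5, 2), (7, 1), (7, 3), (8, 2), (8, 8), (9, 7), (9, 9)}; count = 10.

For each of the 121 pairs (x, y) ∈ F_11², evaluate f(x, y) mod 11. Record the zeros.
  x = 0: [0↦10, 1↦9, 2↦4, 3↦6, 4↦4, 5↦9, 6↦10, 7↦7, 8↦0, 9↦0, 10↦7]  zeros at y ∈ {8, 9}
  x = 1: [0↦9, 1↦9, 2↦5, 3↦8, 4↦7, 5↦2, 6↦4, 7↦2, 8↦7, 9↦8, 10↦5]  zeros at y ∈ ∅
  x = 2: [0↦6, 1↦7, 2↦4, 3↦8, 4↦8, 5↦4, 6↦7, 7↦6, 8↦1, 9↦3, 10↦1]  zeros at y ∈ ∅
  x = 3: [0↦1, 1↦3, 2↦1, 3↦6, 4↦7, 5↦4, 6↦8, 7↦8, 8↦4, 9↦7, 10↦6]  zeros at y ∈ ∅
  x = 4: [0↦5, 1↦8, 2↦7, 3↦2, 4↦4, 5↦2, 6↦7, 7↦8, 8↦5, 9↦9, 10↦9]  zeros at y ∈ ∅
  x = 5: [0↦7, 1↦0, 2↦0, 3↦7, 4↦10, 5↦9, 6↦4, 7↦6, 8↦4, 9↦9, 10↦10]  zeros at y ∈ {1, 2}
  x = 6: [0↦7, 1↦1, 2↦2, 3↦10, 4↦3, 5↦3, 6↦10, 7↦2, 8↦1, 9↦7, 10↦9]  zeros at y ∈ ∅
  x = 7: [0↦5, 1↦0, 2↦2, 3↦0, 4↦5, 5↦6, 6↦3, 7↦7, 8↦7, 9↦3, 10↦6]  zeros at y ∈ {1, 3}
  x = 8: [0↦1, 1↦8, 2↦0, 3↦10, 4↦5, 5↦7, 6↦5, 7↦10, 8↦0, 9↦8, 10↦1]  zeros at y ∈ {2, 8}
  x = 9: [0↦6, 1↦3, 2↦7, 3↦7, 4↦3, 5↦6, 6↦5, 7↦0, 8↦2, 9↦0, 10↦5]  zeros at y ∈ {7, 9}
  x = 10: [0↦9, 1↦7, 2↦1, 3↦2, 4↦10, 5↦3, 6↦3, 7↦10, 8↦2, 9↦1, 10↦7]  zeros at y ∈ ∅
Collecting zeros: affine points = {(0, 8), (0, 9), (5, 1), (5, 2), (7, 1), (7, 3), (8, 2), (8, 8), (9, 7), (9, 9)}.
Total count |C(F_11)_aff| = 10.


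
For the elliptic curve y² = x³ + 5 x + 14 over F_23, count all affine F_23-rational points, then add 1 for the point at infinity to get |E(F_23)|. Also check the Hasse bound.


Affine points = {(2, 3), (2, 20), (4, 11), (4, 12), (5, 7), (5, 16), (7, 1), (7, 22), (9, 11), (9, 12), (10, 11), (10, 12), (12, 10), (12, 13), (16, 2), (16, 21), (18, 5), (18, 18), (20, 8), (20, 15), (22, 10), (22, 13)}; affine count = 22; |E(F_23)| = 23.

Discriminant check: Δ ∝ 4a³ + 27b² = 4·5³ + 27·14² = 4·125 + 27·196 ≡ 19 (mod 23). Nonzero ⇒ E is nonsingular.
For each x ∈ F_23, compute rhs = x³ + 5·x + 14 mod 23, then count y ∈ F_23 with y² ≡ rhs.
  x = 0: rhs = 14, matching y values: none (0 points).
  x = 1: rhs = 20, matching y values: none (0 points).
  x = 2: rhs = 9, matching y values: 3, 20 (2 points).
  x = 3: rhs = 10, matching y values: none (0 points).
  x = 4: rhs = 6, matching y values: 11, 12 (2 points).
  x = 5: rhs = 3, matching y values: 7, 16 (2 points).
  x = 6: rhs = 7, matching y values: none (0 points).
  x = 7: rhs = 1, matching y values: 1, 22 (2 points).
  x = 8: rhs = 14, matching y values: none (0 points).
  x = 9: rhs = 6, matching y values: 11, 12 (2 points).
  x = 10: rhs = 6, matching y values: 11, 12 (2 points).
  x = 11: rhs = 20, matching y values: none (0 points).
  x = 12: rhs = 8, matching y values: 10, 13 (2 points).
  x = 13: rhs = 22, matching y values: none (0 points).
  x = 14: rhs = 22, matching y values: none (0 points).
  x = 15: rhs = 14, matching y values: none (0 points).
  x = 16: rhs = 4, matching y values: 2, 21 (2 points).
  x = 17: rhs = 21, matching y values: none (0 points).
  x = 18: rhs = 2, matching y values: 5, 18 (2 points).
  x = 19: rhs = 22, matching y values: none (0 points).
  x = 20: rhs = 18, matching y values: 8, 15 (2 points).
  x = 21: rhs = 19, matching y values: none (0 points).
  x = 22: rhs = 8, matching y values: 10, 13 (2 points).
Total affine count: 22.
Full point count |E(F_23)| = 22 + 1 = 23.
Hasse bound: |23 − (23+1)| = |-1| = 1 ≤ 2√23 ≈ 9.5917 ✓.


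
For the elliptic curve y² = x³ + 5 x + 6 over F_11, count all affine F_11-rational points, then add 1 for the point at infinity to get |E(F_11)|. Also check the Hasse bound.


Affine points = {(1, 1), (1, 10), (3, 2), (3, 9), (10, 0)}; affine count = 5; |E(F_11)| = 6.

Discriminant check: Δ ∝ 4a³ + 27b² = 4·5³ + 27·6² = 4·125 + 27·36 ≡ 9 (mod 11). Nonzero ⇒ E is nonsingular.
For each x ∈ F_11, compute rhs = x³ + 5·x + 6 mod 11, then count y ∈ F_11 with y² ≡ rhs.
  x = 0: rhs = 6, matching y values: none (0 points).
  x = 1: rhs = 1, matching y values: 1, 10 (2 points).
  x = 2: rhs = 2, matching y values: none (0 points).
  x = 3: rhs = 4, matching y values: 2, 9 (2 points).
  x = 4: rhs = 2, matching y values: none (0 points).
  x = 5: rhs = 2, matching y values: none (0 points).
  x = 6: rhs = 10, matching y values: none (0 points).
  x = 7: rhs = 10, matching y values: none (0 points).
  x = 8: rhs = 8, matching y values: none (0 points).
  x = 9: rhs = 10, matching y values: none (0 points).
  x = 10: rhs = 0, matching y values: 0 (1 points).
Total affine count: 5.
Full point count |E(F_11)| = 5 + 1 = 6.
Hasse bound: |6 − (11+1)| = |-6| = 6 ≤ 2√11 ≈ 6.6332 ✓.


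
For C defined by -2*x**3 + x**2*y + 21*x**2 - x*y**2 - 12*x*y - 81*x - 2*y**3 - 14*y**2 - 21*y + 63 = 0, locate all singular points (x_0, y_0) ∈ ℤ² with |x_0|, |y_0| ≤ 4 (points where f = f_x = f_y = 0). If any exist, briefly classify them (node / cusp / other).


Singular points: {(3, -3)}; classification: cusp.

Compute partial derivatives:
  f_x = -6*x**2 + 2*x*y + 42*x - y**2 - 12*y - 81.
  f_y = x**2 - 2*x*y - 12*x - 6*y**2 - 28*y - 21.
Scan x_0 ∈ {−4, ..., 4}. For each x_0, f_y(x_0, y) is a polynomial in y; find its integer roots y ∈ {−4, ..., 4}, then test f_x and f at those candidates.
  x = -4: f_y(-4, y) = -6*y**2 - 20*y + 43; no integer root y with |y| ≤ 4.
  x = -3: f_y(-3, y) = -6*y**2 - 22*y + 24; no integer root y with |y| ≤ 4.
  x = -2: f_y(-2, y) = -6*y**2 - 24*y + 7; no integer root y with |y| ≤ 4.
  x = -1: f_y(-1, y) = -6*y**2 - 26*y - 8; vanishes at y ∈ {-4}. (-1, -4): f_x = -89 ≠ 0.
  x = 0: f_y(0, y) = -6*y**2 - 28*y - 21; no integer root y with |y| ≤ 4.
  x = 1: f_y(1, y) = -6*y**2 - 30*y - 32; no integer root y with |y| ≤ 4.
  x = 2: f_y(2, y) = -6*y**2 - 32*y - 41; no integer root y with |y| ≤ 4.
  x = 3: f_y(3, y) = -6*y**2 - 34*y - 48; vanishes at y ∈ {-3}. (3, -3): f_x = 0, f = 0 — SINGULAR.
  x = 4: f_y(4, y) = -6*y**2 - 36*y - 53; no integer root y with |y| ≤ 4.
Only singular point on the grid: (3, -3).
Classify: substitute x = 3 + u, y = -3 + v and expand: f = -2*u**3 + u**2*v - u*v**2 - 2*v**3 + v**2.
No constant or linear terms (consistent with a singular point). Quadratic part: v**2. Cubic part: -2*u**3 + u**2*v - u*v**2 - 2*v**3.
The quadratic part v**2 is a perfect square, so there is a single (double) tangent line v = 0, i.e. y = -3. Restricting the cubic part to that line (v = 0) leaves -2*u**3 ≠ 0, so f is not divisible by v and the branch is v² ≈ 2*u**3 to lowest order — this is a cusp.
Classification: cusp.


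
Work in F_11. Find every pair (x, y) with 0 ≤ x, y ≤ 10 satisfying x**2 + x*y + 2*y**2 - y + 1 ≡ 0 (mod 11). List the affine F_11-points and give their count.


Affine F_11-points: {(0, 8), (0, 9), (2, 7), (2, 9), (3, 2), (3, 8), (4, 1), (4, 3), (6, 1), (6, 2)}; count = 10.

For each of the 121 pairs (x, y) ∈ F_11², evaluate f(x, y) mod 11. Record the zeros.
  x = 0: [0↦1, 1↦2, 2↦7, 3↦5, 4↦7, 5↦2, 6↦1, 7↦4, 8↦0, 9↦0, 10↦4]  zeros at y ∈ {8, 9}
  x = 1: [0↦2, 1↦4, 2↦10, 3↦9, 4↦1, 5↦8, 6↦8, 7↦1, 8↦9, 9↦10, 10↦4]  zeros at y ∈ ∅
  x = 2: [0↦5, 1↦8, 2↦4, 3↦4, 4↦8, 5↦5, 6↦6, 7↦0, 8↦9, 9↦0, 10↦6]  zeros at y ∈ {7, 9}
  x = 3: [0↦10, 1↦3, 2↦0, 3↦1, 4↦6, 5↦4, 6↦6, 7↦1, 8↦0, 9↦3, 10↦10]  zeros at y ∈ {2, 8}
  x = 4: [0↦6, 1↦0, 2↦9, 3↦0, 4↦6, 5↦5, 6↦8, 7↦4, 8↦4, 9↦8, 10↦5]  zeros at y ∈ {1, 3}
  x = 5: [0↦4, 1↦10, 2↦9, 3↦1, 4↦8, 5↦8, 6↦1, 7↦9, 8↦10, 9↦4, 10↦2]  zeros at y ∈ ∅
  x = 6: [0↦4, 1↦0, 2↦0, 3↦4, 4↦1, 5↦2, 6↦7, 7↦5, 8↦7, 9↦2, 10↦1]  zeros at y ∈ {1, 2}
  x = 7: [0↦6, 1↦3, 2↦4, 3↦9, 4↦7, 5↦9, 6↦4, 7↦3, 8↦6, 9↦2, 10↦2]  zeros at y ∈ ∅
  x = 8: [0↦10, 1↦8, 2↦10, 3↦5, 4↦4, 5↦7, 6↦3, 7↦3, 8↦7, 9↦4, 10↦5]  zeros at y ∈ ∅
  x = 9: [0↦5, 1↦4, 2↦7, 3↦3, 4↦3, 5↦7, 6↦4, 7↦5, 8↦10, 9↦8, 10↦10]  zeros at y ∈ ∅
  x = 10: [0↦2, 1↦2, 2↦6, 3↦3, 4↦4, 5↦9, 6↦7, 7↦9, 8↦4, 9↦3, 10↦6]  zeros at y ∈ ∅
Collecting zeros: affine points = {(0, 8), (0, 9), (2, 7), (2, 9), (3, 2), (3, 8), (4, 1), (4, 3), (6, 1), (6, 2)}.
Total count |C(F_11)_aff| = 10.


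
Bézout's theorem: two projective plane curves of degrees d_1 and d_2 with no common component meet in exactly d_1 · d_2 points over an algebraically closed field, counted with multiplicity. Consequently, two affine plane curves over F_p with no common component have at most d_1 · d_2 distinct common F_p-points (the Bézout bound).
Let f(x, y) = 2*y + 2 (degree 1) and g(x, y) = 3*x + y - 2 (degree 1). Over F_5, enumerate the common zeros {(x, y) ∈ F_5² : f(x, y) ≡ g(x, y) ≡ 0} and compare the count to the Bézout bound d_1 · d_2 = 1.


Common zeros: {(1, 4)}; count = 1; Bézout bound = 1.

deg(f) = 1, deg(g) = 1, so Bézout bound = 1.
Scan x ∈ F_5. For each x, list the y ∈ F_5 with f(x, y) ≡ 0 and those with g(x, y) ≡ 0 (mod 5); the common zeros in that column are the intersection.
  x = 0: f ≡ 0 at y ∈ {4}; g ≡ 0 at y ∈ {2}; common: ∅.
  x = 1: f ≡ 0 at y ∈ {4}; g ≡ 0 at y ∈ {4}; common: {4}.
  x = 2: f ≡ 0 at y ∈ {4}; g ≡ 0 at y ∈ {1}; common: ∅.
  x = 3: f ≡ 0 at y ∈ {4}; g ≡ 0 at y ∈ {3}; common: ∅.
  x = 4: f ≡ 0 at y ∈ {4}; g ≡ 0 at y ∈ {0}; common: ∅.
Collecting: common zeros = {(1, 4)}, so the count is 1.
Comparison with the Bézout bound: 1 ≤ 1 = deg(f)·deg(g), as expected for curves with no common component (the bound is attained).


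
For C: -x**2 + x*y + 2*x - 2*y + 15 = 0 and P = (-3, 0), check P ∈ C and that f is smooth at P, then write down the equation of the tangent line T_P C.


Tangent line at P: 8*x - 5*y + 24 = 0.

Step 1: f(-3, 0) = 0, so P lies on C.
Step 2: partial derivatives
  f_x(x, y) = -2*x + y + 2, f_y(x, y) = x - 2.
  f_x(P) = 8, f_y(P) = -5 (gradient nonzero, so P is smooth).
Step 3: tangent line at P: 8·(x − -3) + -5·(y − 0) = 0.
Expanding: 8*x - 5*y + 24 = 0.


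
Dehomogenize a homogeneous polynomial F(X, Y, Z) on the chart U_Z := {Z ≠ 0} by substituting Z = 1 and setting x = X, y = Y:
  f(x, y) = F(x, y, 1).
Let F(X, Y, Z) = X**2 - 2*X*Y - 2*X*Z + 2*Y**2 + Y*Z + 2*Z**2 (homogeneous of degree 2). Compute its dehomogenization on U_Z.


f(x, y) = x**2 - 2*x*y - 2*x + 2*y**2 + y + 2

On U_Z we set Z = 1. Each monomial c·X^i·Y^j·Z^k in F becomes c·x^i·y^j·1^k = c·x^i·y^j.
Substituting Z = 1: F(X, Y, 1) = x**2 - 2*x*y - 2*x + 2*y**2 + y + 2.
Note: deg(f) ≤ deg(F) = 2; strict inequality happens when F is divisible by Z (lost terms).


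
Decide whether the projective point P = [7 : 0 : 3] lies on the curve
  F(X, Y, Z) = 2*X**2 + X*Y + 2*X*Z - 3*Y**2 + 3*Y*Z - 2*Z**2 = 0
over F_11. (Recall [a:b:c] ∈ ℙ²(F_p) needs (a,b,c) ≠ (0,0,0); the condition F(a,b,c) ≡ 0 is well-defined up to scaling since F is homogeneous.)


F(7,0,3) ≡ 1 (mod 11); P is NOT on the curve.

Evaluate F(7, 0, 3) term-by-term (mod 11).
  2*X**2 ↦ 2·49·1·1 = 98
  X*Y ↦ 1·7·0·1 = 0
  2*X*Z ↦ 2·7·1·3 = 42
  -3*Y**2 ↦ -3·1·0·1 = 0
  3*Y*Z ↦ 3·1·0·3 = 0
  -2*Z**2 ↦ -2·1·1·9 = -18
Sum: F(7, 0, 3) = (98) + (0) + (42) + (0) + (0) + (-18) = 122.
Reducing mod 11: 122 ≡ 1 (mod 11).
Since F(a, b, c) ≡ 1 ≠ 0 (mod 11), P does NOT lie on the curve.


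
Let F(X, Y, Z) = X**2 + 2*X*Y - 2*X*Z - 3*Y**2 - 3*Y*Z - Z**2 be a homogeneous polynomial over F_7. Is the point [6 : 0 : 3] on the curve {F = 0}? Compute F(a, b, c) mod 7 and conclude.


F(6,0,3) ≡ 5 (mod 7); P is NOT on the curve.

Evaluate F(6, 0, 3) term-by-term (mod 7).
  X**2 ↦ 1·36·1·1 = 36
  2*X*Y ↦ 2·6·0·1 = 0
  -2*X*Z ↦ -2·6·1·3 = -36
  -3*Y**2 ↦ -3·1·0·1 = 0
  -3*Y*Z ↦ -3·1·0·3 = 0
  -Z**2 ↦ -1·1·1·9 = -9
Sum: F(6, 0, 3) = (36) + (0) + (-36) + (0) + (0) + (-9) = -9.
Reducing mod 7: -9 ≡ 5 (mod 7).
Since F(a, b, c) ≡ 5 ≠ 0 (mod 7), P does NOT lie on the curve.


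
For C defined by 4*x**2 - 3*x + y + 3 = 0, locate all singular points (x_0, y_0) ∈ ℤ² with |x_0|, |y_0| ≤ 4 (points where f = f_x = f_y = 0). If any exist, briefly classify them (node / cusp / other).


No singular points in the scanned grid; C is smooth there.

Compute partial derivatives:
  f_x = 8*x - 3.
  f_y = 1.
f_y = 1 is a nonzero constant, so f_y never vanishes: no point (x, y) can satisfy f = f_x = f_y = 0. In particular no (x, y) ∈ {−4, ..., 4}² is singular; the curve is smooth.


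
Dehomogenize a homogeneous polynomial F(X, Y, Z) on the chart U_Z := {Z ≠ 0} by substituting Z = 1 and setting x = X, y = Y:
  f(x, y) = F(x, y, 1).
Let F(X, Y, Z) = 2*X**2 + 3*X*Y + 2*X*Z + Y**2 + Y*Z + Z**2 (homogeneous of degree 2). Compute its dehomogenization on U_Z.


f(x, y) = 2*x**2 + 3*x*y + 2*x + y**2 + y + 1

On U_Z we set Z = 1. Each monomial c·X^i·Y^j·Z^k in F becomes c·x^i·y^j·1^k = c·x^i·y^j.
Substituting Z = 1: F(X, Y, 1) = 2*x**2 + 3*x*y + 2*x + y**2 + y + 1.
Note: deg(f) ≤ deg(F) = 2; strict inequality happens when F is divisible by Z (lost terms).


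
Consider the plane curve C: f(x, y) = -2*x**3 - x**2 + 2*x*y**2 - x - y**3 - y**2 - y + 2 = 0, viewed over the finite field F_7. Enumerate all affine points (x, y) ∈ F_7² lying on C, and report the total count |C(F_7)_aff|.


Affine F_7-points: {(3, 3), (5, 2), (6, 4)}; count = 3.

For each of the 49 pairs (x, y) ∈ F_7², evaluate f(x, y) mod 7. Record the zeros.
  x = 0: [0↦2, 1↦6, 2↦2, 3↦5, 4↦2, 5↦1, 6↦3]  zeros at y ∈ ∅
  x = 1: [0↦5, 1↦4, 2↦6, 3↦5, 4↦2, 5↦5, 6↦1]  zeros at y ∈ ∅
  x = 2: [0↦1, 1↦2, 2↦3, 3↦5, 4↦2, 5↦2, 6↦6]  zeros at y ∈ ∅
  x = 3: [0↦6, 1↦2, 2↦2, 3↦0, 4↦4, 5↦1, 6↦6]  zeros at y ∈ {3}
  x = 4: [0↦1, 1↦6, 2↦5, 3↦6, 4↦3, 5↦4, 6↦3]  zeros at y ∈ ∅
  x = 5: [0↦2, 1↦2, 2↦0, 3↦4, 4↦1, 5↦6, 6↦6]  zeros at y ∈ {2}
  x = 6: [0↦4, 1↦6, 2↦3, 3↦3, 4↦0, 5↦2, 6↦3]  zeros at y ∈ {4}
Collecting zeros: affine points = {(3, 3), (5, 2), (6, 4)}.
Total count |C(F_7)_aff| = 3.


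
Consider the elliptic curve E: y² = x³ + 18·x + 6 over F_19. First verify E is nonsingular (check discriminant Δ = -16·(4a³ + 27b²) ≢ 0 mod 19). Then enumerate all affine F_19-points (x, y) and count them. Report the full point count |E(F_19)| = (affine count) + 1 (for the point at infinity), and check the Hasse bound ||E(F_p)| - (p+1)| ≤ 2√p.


Affine points = {(0, 5), (0, 14), (1, 5), (1, 14), (3, 7), (3, 12), (4, 3), (4, 16), (6, 8), (6, 11), (7, 0), (8, 4), (8, 15), (9, 2), (9, 17), (13, 9), (13, 10), (14, 0), (16, 1), (16, 18), (17, 0), (18, 5), (18, 14)}; affine count = 23; |E(F_19)| = 24.

Discriminant check: Δ ∝ 4a³ + 27b² = 4·18³ + 27·6² = 4·5832 + 27·36 ≡ 18 (mod 19). Nonzero ⇒ E is nonsingular.
For each x ∈ F_19, compute rhs = x³ + 18·x + 6 mod 19, then count y ∈ F_19 with y² ≡ rhs.
  x = 0: rhs = 6, matching y values: 5, 14 (2 points).
  x = 1: rhs = 6, matching y values: 5, 14 (2 points).
  x = 2: rhs = 12, matching y values: none (0 points).
  x = 3: rhs = 11, matching y values: 7, 12 (2 points).
  x = 4: rhs = 9, matching y values: 3, 16 (2 points).
  x = 5: rhs = 12, matching y values: none (0 points).
  x = 6: rhs = 7, matching y values: 8, 11 (2 points).
  x = 7: rhs = 0, matching y values: 0 (1 points).
  x = 8: rhs = 16, matching y values: 4, 15 (2 points).
  x = 9: rhs = 4, matching y values: 2, 17 (2 points).
  x = 10: rhs = 8, matching y values: none (0 points).
  x = 11: rhs = 15, matching y values: none (0 points).
  x = 12: rhs = 12, matching y values: none (0 points).
  x = 13: rhs = 5, matching y values: 9, 10 (2 points).
  x = 14: rhs = 0, matching y values: 0 (1 points).
  x = 15: rhs = 3, matching y values: none (0 points).
  x = 16: rhs = 1, matching y values: 1, 18 (2 points).
  x = 17: rhs = 0, matching y values: 0 (1 points).
  x = 18: rhs = 6, matching y values: 5, 14 (2 points).
Total affine count: 23.
Full point count |E(F_19)| = 23 + 1 = 24.
Hasse bound: |24 − (19+1)| = |4| = 4 ≤ 2√19 ≈ 8.7178 ✓.


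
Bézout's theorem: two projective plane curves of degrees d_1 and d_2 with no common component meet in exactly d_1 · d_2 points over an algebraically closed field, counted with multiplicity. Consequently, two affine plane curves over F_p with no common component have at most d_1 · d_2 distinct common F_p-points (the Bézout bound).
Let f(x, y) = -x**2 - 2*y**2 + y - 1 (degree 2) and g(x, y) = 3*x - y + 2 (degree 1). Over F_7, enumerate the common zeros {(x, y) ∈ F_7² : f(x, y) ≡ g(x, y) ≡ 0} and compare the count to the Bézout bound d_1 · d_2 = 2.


Common zeros: {(0, 2)}; count = 1; Bézout bound = 2.

deg(f) = 2, deg(g) = 1, so Bézout bound = 2.
Scan x ∈ F_7. For each x, list the y ∈ F_7 with f(x, y) ≡ 0 and those with g(x, y) ≡ 0 (mod 7); the common zeros in that column are the intersection.
  x = 0: f ≡ 0 at y ∈ {2}; g ≡ 0 at y ∈ {2}; common: {2}.
  x = 1: f ≡ 0 at y ∈ ∅; g ≡ 0 at y ∈ {5}; common: ∅.
  x = 2: f ≡ 0 at y ∈ ∅; g ≡ 0 at y ∈ {1}; common: ∅.
  x = 3: f ≡ 0 at y ∈ ∅; g ≡ 0 at y ∈ {4}; common: ∅.
  x = 4: f ≡ 0 at y ∈ ∅; g ≡ 0 at y ∈ {0}; common: ∅.
  x = 5: f ≡ 0 at y ∈ ∅; g ≡ 0 at y ∈ {3}; common: ∅.
  x = 6: f ≡ 0 at y ∈ ∅; g ≡ 0 at y ∈ {6}; common: ∅.
Collecting: common zeros = {(0, 2)}, so the count is 1.
Comparison with the Bézout bound: 1 ≤ 2 = deg(f)·deg(g), as expected for curves with no common component (the affine F_7-count falls short of the bound because intersections may lie at infinity, over extension fields, or carry multiplicity).


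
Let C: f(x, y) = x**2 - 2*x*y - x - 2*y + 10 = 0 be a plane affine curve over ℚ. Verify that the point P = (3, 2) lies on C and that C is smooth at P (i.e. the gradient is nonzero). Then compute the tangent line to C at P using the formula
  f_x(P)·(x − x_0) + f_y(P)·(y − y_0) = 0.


Tangent line at P: x - 8*y + 13 = 0.

Step 1: f(3, 2) = 0, so P lies on C.
Step 2: partial derivatives
  f_x(x, y) = 2*x - 2*y - 1, f_y(x, y) = -2*x - 2.
  f_x(P) = 1, f_y(P) = -8 (gradient nonzero, so P is smooth).
Step 3: tangent line at P: 1·(x − 3) + -8·(y − 2) = 0.
Expanding: x - 8*y + 13 = 0.
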